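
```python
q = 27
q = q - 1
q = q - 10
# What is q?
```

Trace:
`q = 27` → q = 27
`q = q - 1` → q = 26
`q = q - 10` → q = 16
So q = 16

Answer: 16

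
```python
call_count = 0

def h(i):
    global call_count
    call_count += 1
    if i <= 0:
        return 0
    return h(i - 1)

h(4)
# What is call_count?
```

Linear recursion stepping by 1: 5 calls from i=4 down to ≤0.

Answer: 5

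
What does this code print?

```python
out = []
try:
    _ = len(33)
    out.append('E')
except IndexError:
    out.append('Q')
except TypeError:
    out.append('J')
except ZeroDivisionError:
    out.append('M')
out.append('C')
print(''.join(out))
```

Execution trace: 'J' (except TypeError) → 'C' (after the try/except). Output: JC

Answer: JC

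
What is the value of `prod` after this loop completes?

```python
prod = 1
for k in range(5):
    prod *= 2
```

2^5 = 32
`prod` takes the values: 1 → 2 → 4 → 8 → 16 → 32

Answer: 32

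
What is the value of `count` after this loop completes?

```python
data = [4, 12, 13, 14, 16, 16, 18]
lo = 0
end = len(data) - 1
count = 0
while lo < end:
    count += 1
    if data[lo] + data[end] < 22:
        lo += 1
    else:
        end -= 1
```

Steps to find pair summing to 22
`count` takes the values: 0 → 1 → 2 → 3 → 4 → 5 → 6

Answer: 6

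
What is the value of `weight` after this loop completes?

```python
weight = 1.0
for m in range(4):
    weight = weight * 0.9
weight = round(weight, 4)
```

Exponential decay: 1.0 * 0.9^4
`weight` takes the values: 1.0 → 0.9 → 0.81 → 0.729 → 0.6561

Answer: 0.6561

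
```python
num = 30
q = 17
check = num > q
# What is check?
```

Trace:
`num = 30` → num = 30
`q = 17` → q = 17
`check = num > q` → check = True
So check = True

Answer: True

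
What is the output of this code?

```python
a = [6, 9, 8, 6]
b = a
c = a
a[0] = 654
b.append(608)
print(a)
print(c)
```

Key concept: multiple aliases.
Step by step:
`a = [6, 9, 8, 6]` → a = [6, 9, 8, 6]
`b = a` → b = [6, 9, 8, 6] (same object as a)
`c = a` → c = [6, 9, 8, 6] (same object as a, b)
`a[0] = 654` → a = [654, 9, 8, 6] (same object as b, c); b = [654, 9, 8, 6] (same object as a, c); c = [654, 9, 8, 6] (same object as a, b)
`b.append(608)` → a = [654, 9, 8, 6, 608] (same object as b, c); b = [654, 9, 8, 6, 608] (same object as a, c); c = [654, 9, 8, 6, 608] (same object as a, b)
`print(a)` → prints [654, 9, 8, 6, 608]
`print(c)` → prints [654, 9, 8, 6, 608]

Answer:
[654, 9, 8, 6, 608]
[654, 9, 8, 6, 608]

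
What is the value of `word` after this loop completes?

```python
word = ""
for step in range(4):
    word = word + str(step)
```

Concatenate digits 0 to 3
`word` takes the values: "" → "0" → "01" → "012" → "0123"

Answer: "0123"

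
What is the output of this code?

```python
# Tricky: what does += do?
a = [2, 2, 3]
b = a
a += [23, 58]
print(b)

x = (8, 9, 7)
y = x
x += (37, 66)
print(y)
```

Key concept: += behavior differs for mutable vs immutable.
Step by step:
`a = [2, 2, 3]` → a = [2, 2, 3]
`b = a` → b = [2, 2, 3] (same object as a)
`a += [23, 58]` → a = [2, 2, 3, 23, 58] (same object as b); b = [2, 2, 3, 23, 58] (same object as a)
`print(b)` → prints [2, 2, 3, 23, 58]
`x = (8, 9, 7)` → x = (8, 9, 7)
`y = x` → y = (8, 9, 7)
`x += (37, 66)` → x = (8, 9, 7, 37, 66)
`print(y)` → prints (8, 9, 7)

Answer:
[2, 2, 3, 23, 58]
(8, 9, 7)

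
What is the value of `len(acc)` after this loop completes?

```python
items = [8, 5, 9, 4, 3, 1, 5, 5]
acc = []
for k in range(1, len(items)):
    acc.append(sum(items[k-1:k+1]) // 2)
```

Number of 2-element averages
`acc` takes the values: [] → [6] → [6, 7] → [6, 7, 6] → [6, 7, 6, 3] → [6, 7, 6, 3, 2] → [6, 7, 6, 3, 2, 3] → [6, 7, 6, 3, 2, 3, 5]
So `len(acc)` = 7

Answer: 7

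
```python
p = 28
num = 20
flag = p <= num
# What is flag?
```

Trace:
`p = 28` → p = 28
`num = 20` → num = 20
`flag = p <= num` → flag = False
So flag = False

Answer: False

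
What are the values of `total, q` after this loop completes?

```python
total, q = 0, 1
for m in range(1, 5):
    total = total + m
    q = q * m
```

Sum and factorial of 1 to 4
`total, q` takes the values: (0, 1) → (1, 1) → (3, 1) → (3, 2) → (6, 2) → (6, 6) → (10, 6) → (10, 24)

Answer: 10, 24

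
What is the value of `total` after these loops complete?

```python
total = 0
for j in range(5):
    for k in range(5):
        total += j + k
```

Sum of all j+k for j,k in 5x5
`total` takes the values: 0 → 1 → 3 → 6 → 10 → 11 → 13 → 16 → 20 → 25 → 27 → 30 → 34 → 39 → 45 → 48 → 52 → 57 → 63 → 70 → 74 → 79 → 85 → 92 → 100

Answer: 100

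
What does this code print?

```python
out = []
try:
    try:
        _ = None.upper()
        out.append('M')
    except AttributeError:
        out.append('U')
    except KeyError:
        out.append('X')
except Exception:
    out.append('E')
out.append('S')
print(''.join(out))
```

Execution trace: 'U' (inner except AttributeError) → 'S' (after the try/except). Output: US

Answer: US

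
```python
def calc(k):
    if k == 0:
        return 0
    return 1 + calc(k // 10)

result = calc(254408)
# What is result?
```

Count of digits of 254408: 6

Answer: 6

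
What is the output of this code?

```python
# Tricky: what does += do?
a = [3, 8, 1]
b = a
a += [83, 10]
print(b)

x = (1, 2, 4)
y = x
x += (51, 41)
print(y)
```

Key concept: += behavior differs for mutable vs immutable.
Step by step:
`a = [3, 8, 1]` → a = [3, 8, 1]
`b = a` → b = [3, 8, 1] (same object as a)
`a += [83, 10]` → a = [3, 8, 1, 83, 10] (same object as b); b = [3, 8, 1, 83, 10] (same object as a)
`print(b)` → prints [3, 8, 1, 83, 10]
`x = (1, 2, 4)` → x = (1, 2, 4)
`y = x` → y = (1, 2, 4)
`x += (51, 41)` → x = (1, 2, 4, 51, 41)
`print(y)` → prints (1, 2, 4)

Answer:
[3, 8, 1, 83, 10]
(1, 2, 4)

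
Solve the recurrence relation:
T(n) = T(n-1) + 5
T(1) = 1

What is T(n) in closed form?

Unrolling: T(n) = T(1) + 5·(n-1) = 1 + 5(n-1) = 5n - 4.

Answer: T(n) = 5n - 4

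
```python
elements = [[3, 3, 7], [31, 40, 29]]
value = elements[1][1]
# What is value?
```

Trace:
`elements = [[3, 3, 7], [31, 40, 29]]` → elements = [[3, 3, 7], [31, 40, 29]]
`value = elements[1][1]` → value = 40
So value = 40

Answer: 40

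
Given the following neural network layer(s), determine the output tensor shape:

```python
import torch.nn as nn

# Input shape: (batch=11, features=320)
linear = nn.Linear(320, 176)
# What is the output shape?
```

Input: (11, 320) -> Output: (11, 176)

Answer: (11, 176)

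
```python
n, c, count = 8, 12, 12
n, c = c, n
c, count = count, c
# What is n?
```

Trace:
`n, c, count = 8, 12, 12` → n = 8; c = 12; count = 12
`n, c = c, n` → n = 12; c = 8
`c, count = count, c` → c = 12; count = 8
So n = 12

Answer: 12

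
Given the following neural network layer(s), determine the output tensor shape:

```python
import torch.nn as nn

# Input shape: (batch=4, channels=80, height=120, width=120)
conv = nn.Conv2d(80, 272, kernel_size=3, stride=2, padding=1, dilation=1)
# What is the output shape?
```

Input: (4, 80, 120, 120) -> Output: (4, 272, 60, 60)

Answer: (4, 272, 60, 60)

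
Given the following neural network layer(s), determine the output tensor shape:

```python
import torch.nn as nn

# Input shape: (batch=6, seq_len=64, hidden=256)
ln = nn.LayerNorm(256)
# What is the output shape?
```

Input: (6, 64, 256) -> Output: (6, 64, 256)

Answer: (6, 64, 256)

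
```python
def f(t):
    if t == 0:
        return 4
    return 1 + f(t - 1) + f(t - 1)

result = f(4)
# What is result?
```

f(t) = 1 + 2·f(t-1), f(0)=4. Closed form: (4+1)·2^4 - 1 = 79.

Answer: 79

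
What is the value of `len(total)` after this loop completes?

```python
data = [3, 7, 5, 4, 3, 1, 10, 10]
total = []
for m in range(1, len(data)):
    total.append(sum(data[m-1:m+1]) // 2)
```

Number of 2-element averages
`total` takes the values: [] → [5] → [5, 6] → [5, 6, 4] → [5, 6, 4, 3] → [5, 6, 4, 3, 2] → [5, 6, 4, 3, 2, 5] → [5, 6, 4, 3, 2, 5, 10]
So `len(total)` = 7

Answer: 7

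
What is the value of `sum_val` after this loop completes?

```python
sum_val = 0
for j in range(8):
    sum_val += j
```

Sum of 0 to 7 = 28
`sum_val` takes the values: 0 → 1 → 3 → 6 → 10 → 15 → 21 → 28

Answer: 28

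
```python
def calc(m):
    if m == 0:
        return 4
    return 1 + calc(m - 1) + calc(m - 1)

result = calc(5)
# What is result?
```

calc(m) = 1 + 2·calc(m-1), calc(0)=4. Closed form: (4+1)·2^5 - 1 = 159.

Answer: 159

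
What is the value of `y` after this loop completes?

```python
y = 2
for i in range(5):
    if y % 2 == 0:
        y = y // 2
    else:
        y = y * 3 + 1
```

Collatz-style transformation from 2
`y` takes the values: 2 → 1 → 4 → 2 → 1 → 4

Answer: 4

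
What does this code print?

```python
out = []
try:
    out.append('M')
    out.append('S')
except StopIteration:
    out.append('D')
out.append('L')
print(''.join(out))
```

Execution trace: 'M' (try body) → 'S' (try body, no exception) → 'L' (after the try/except). Output: MSL

Answer: MSL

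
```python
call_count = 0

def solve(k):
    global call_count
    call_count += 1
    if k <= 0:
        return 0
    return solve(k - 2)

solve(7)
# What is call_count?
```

Linear recursion stepping by 2: 5 calls from k=7 down to ≤0.

Answer: 5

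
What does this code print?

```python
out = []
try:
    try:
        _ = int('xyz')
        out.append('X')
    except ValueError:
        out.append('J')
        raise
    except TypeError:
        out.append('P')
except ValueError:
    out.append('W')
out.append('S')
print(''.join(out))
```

Execution trace: 'J' (inner except ValueError) → 'W' (outer except ValueError) → 'S' (after the try/except). Output: JWS

Answer: JWS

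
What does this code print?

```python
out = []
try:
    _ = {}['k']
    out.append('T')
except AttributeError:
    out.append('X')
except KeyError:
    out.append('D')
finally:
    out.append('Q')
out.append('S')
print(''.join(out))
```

Execution trace: 'D' (except KeyError) → 'Q' (finally) → 'S' (after the try/except). Output: DQS

Answer: DQS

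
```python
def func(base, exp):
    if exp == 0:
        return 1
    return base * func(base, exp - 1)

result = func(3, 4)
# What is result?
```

func(3, 4) = 3 * 3 * 3 * 3 = 81

Answer: 81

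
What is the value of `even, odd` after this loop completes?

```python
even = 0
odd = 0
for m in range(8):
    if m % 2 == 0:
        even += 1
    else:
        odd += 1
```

Count evens and odds in range(8)
`even, odd` takes the values: (0, 0) → (1, 0) → (1, 1) → (2, 1) → (2, 2) → (3, 2) → (3, 3) → (4, 3) → (4, 4)

Answer: 4, 4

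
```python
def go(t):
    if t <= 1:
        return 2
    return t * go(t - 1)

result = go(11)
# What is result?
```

go(11) = 11 * 10 * 9 * 8 * 7 * 6 * 5 * 4 * 3 * 2 * 2 = 79833600

Answer: 79833600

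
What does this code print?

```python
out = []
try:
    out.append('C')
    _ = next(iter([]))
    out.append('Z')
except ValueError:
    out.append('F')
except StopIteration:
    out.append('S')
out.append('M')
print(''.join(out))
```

Execution trace: 'C' (try body) → 'S' (except StopIteration) → 'M' (after the try/except). Output: CSM

Answer: CSM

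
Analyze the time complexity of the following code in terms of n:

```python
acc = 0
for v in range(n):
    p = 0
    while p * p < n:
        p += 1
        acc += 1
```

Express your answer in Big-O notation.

Each loop level contributes: n × √n. Multiplying the contributions gives O(n√n).

Answer: O(n√n)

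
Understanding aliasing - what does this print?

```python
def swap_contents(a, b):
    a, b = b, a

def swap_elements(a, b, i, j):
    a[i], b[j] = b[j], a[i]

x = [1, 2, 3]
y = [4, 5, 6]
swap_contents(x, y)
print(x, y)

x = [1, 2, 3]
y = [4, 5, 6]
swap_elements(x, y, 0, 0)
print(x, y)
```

Key concept: parameter rebinding vs mutation.
Step by step:
`x = [1, 2, 3]` → x = [1, 2, 3]
`y = [4, 5, 6]` → y = [4, 5, 6]
`swap_contents(x, y)` → no visible change to tracked variables
`print(x, y)` → prints [1, 2, 3] [4, 5, 6]
`x = [1, 2, 3]` → x = [1, 2, 3]
`y = [4, 5, 6]` → y = [4, 5, 6]
`swap_elements(x, y, 0, 0)` → x = [4, 2, 3]; y = [1, 5, 6]
`print(x, y)` → prints [4, 2, 3] [1, 5, 6]

Answer:
[1, 2, 3] [4, 5, 6]
[4, 2, 3] [1, 5, 6]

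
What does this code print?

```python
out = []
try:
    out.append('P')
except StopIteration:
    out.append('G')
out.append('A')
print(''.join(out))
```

Execution trace: 'P' (try body, no exception) → 'A' (after the try/except). Output: PA

Answer: PA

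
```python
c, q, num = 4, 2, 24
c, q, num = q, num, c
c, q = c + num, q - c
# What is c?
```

Trace:
`c, q, num = 4, 2, 24` → c = 4; q = 2; num = 24
`c, q, num = q, num, c` → c = 2; q = 24; num = 4
`c, q = c + num, q - c` → c = 6; q = 22
So c = 6

Answer: 6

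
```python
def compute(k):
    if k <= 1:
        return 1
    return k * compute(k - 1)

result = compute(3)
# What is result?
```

compute(3) = 3 * 2 * 1 = 6

Answer: 6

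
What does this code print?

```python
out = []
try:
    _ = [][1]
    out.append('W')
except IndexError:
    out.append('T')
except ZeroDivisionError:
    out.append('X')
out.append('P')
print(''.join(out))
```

Execution trace: 'T' (except IndexError) → 'P' (after the try/except). Output: TP

Answer: TP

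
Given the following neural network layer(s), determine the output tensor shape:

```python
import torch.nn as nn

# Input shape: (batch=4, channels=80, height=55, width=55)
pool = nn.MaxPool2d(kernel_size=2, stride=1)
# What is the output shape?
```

Input: (4, 80, 55, 55) -> Output: (4, 80, 54, 54)

Answer: (4, 80, 54, 54)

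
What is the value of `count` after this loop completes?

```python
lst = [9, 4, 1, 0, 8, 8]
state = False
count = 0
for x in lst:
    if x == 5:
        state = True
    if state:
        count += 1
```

Count elements after first 5 in [9, 4, 1, 0, 8, 8]
`count` takes the values: 0

Answer: 0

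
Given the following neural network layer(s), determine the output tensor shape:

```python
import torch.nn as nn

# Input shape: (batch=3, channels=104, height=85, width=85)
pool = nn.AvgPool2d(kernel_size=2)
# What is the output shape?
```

Input: (3, 104, 85, 85) -> Output: (3, 104, 42, 42)

Answer: (3, 104, 42, 42)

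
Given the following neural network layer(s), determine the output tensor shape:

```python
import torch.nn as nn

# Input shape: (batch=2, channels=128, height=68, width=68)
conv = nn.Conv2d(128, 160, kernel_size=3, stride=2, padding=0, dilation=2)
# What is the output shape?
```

Input: (2, 128, 68, 68) -> Output: (2, 160, 32, 32)

Answer: (2, 160, 32, 32)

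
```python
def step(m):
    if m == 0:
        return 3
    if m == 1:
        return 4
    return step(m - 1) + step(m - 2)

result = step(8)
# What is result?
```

Build up from base cases: step(0)=3, step(1)=4, step(2)=7, step(3)=11, step(4)=18, step(5)=29, step(6)=47, ..., step(8)=123

Answer: 123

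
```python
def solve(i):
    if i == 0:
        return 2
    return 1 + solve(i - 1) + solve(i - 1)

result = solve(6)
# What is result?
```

solve(i) = 1 + 2·solve(i-1), solve(0)=2. Closed form: (2+1)·2^6 - 1 = 191.

Answer: 191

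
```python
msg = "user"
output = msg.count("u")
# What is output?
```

Trace:
`msg = "user"` → msg = 'user'
`output = msg.count("u")` → output = 1
So output = 1

Answer: 1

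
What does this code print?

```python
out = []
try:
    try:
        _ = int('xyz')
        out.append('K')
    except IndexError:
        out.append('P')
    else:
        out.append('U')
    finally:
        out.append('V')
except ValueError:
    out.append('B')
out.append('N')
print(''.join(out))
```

Execution trace: 'V' (finally) → 'B' (outer except ValueError) → 'N' (after the try/except). Output: VBN

Answer: VBN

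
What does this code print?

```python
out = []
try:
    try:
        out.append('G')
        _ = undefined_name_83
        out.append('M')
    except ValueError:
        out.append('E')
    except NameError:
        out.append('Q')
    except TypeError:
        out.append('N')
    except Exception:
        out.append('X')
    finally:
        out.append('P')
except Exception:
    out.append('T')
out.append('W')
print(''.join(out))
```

Execution trace: 'G' (inner try body) → 'Q' (inner except NameError) → 'P' (inner finally) → 'W' (after the try/except). Output: GQPW

Answer: GQPW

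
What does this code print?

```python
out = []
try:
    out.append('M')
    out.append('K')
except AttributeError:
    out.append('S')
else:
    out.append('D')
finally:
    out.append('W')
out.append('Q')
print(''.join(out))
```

Execution trace: 'M' (try body) → 'K' (try body, no exception) → 'D' (else) → 'W' (finally) → 'Q' (after the try/except). Output: MKDWQ

Answer: MKDWQ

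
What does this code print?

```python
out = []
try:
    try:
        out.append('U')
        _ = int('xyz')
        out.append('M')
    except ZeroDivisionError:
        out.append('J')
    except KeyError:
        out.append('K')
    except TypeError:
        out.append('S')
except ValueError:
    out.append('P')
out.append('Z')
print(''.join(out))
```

Execution trace: 'U' (try body) → 'P' (outer except ValueError) → 'Z' (after the try/except). Output: UPZ

Answer: UPZ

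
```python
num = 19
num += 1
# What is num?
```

Trace:
`num = 19` → num = 19
`num += 1` → num = 20
So num = 20

Answer: 20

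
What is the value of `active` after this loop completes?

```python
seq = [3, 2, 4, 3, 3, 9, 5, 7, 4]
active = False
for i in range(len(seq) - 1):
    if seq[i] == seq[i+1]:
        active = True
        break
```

Check consecutive duplicates in [3, 2, 4, 3, 3, 9, 5, 7, 4]
`active` takes the values: False → True

Answer: True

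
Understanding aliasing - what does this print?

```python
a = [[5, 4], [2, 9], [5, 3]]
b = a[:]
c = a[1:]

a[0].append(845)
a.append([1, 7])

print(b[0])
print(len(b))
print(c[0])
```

Key concept: slice with nested mutation.
Step by step:
`a = [[5, 4], [2, 9], [5, 3]]` → a = [[5, 4], [2, 9], [5, 3]]
`b = a[:]` → b = [[5, 4], [2, 9], [5, 3]]
`c = a[1:]` → c = [[2, 9], [5, 3]]
`a[0].append(845)` → a = [[5, 4, 845], [2, 9], [5, 3]]; b = [[5, 4, 845], [2, 9], [5, 3]]
`a.append([1, 7])` → a = [[5, 4, 845], [2, 9], [5, 3], [1, 7]]
`print(b[0])` → prints [5, 4, 845]
`print(len(b))` → prints 3
`print(c[0])` → prints [2, 9]

Answer:
[5, 4, 845]
3
[2, 9]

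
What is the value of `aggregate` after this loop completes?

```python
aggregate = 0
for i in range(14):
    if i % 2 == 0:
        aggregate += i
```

Sum of even numbers 0 to 13
`aggregate` takes the values: 0 → 2 → 6 → 12 → 20 → 30 → 42

Answer: 42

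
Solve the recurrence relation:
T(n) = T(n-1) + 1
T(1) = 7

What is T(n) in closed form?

Unrolling: T(n) = T(1) + 1·(n-1) = 7 + 1(n-1) = n + 6.

Answer: T(n) = n + 6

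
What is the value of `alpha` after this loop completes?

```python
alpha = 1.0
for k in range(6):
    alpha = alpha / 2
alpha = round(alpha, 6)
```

Halving LR 6 times: 1 / 2^6
`alpha` takes the values: 1.0 → 0.5 → 0.25 → 0.125 → 0.0625 → 0.03125 → 0.015625

Answer: 0.015625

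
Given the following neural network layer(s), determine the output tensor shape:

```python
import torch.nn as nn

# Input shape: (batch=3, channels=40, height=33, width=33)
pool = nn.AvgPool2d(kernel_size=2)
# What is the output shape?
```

Input: (3, 40, 33, 33) -> Output: (3, 40, 16, 16)

Answer: (3, 40, 16, 16)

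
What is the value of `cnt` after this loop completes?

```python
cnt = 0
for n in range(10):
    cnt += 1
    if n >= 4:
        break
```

Loop breaks when n reaches 4, cnt is 5
`cnt` takes the values: 0 → 1 → 2 → 3 → 4 → 5

Answer: 5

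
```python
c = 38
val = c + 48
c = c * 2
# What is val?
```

Trace:
`c = 38` → c = 38
`val = c + 48` → val = 86
`c = c * 2` → c = 76
So val = 86

Answer: 86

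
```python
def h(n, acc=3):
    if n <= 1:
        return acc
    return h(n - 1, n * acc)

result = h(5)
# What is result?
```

Accumulator trace (n, acc): (5, 3) -> (4, 15) -> (3, 60) -> (2, 180) -> (1, 360) -> return 360

Answer: 360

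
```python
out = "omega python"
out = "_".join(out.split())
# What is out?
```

Trace:
`out = "omega python"` → out = 'omega python'
`out = "_".join(out.split())` → out = 'omega_python'
So out = 'omega_python'

Answer: 'omega_python'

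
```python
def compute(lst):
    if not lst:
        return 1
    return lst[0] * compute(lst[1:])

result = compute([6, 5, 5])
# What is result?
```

Product over [6, 5, 5] = 6 * 5 * 5 = 150

Answer: 150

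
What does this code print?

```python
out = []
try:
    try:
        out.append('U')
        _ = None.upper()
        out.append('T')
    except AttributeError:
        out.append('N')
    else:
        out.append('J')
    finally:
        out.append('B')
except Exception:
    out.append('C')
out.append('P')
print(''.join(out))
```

Execution trace: 'U' (inner try body) → 'N' (inner except AttributeError) → 'B' (inner finally) → 'P' (after the try/except). Output: UNBP

Answer: UNBP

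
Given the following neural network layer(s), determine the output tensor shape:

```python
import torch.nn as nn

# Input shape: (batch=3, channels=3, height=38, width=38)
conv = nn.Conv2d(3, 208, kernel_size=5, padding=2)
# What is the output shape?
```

Input: (3, 3, 38, 38) -> Output: (3, 208, 38, 38)

Answer: (3, 208, 38, 38)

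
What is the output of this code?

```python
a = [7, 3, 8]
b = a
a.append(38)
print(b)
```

Key concept: basic list aliasing.
Step by step:
`a = [7, 3, 8]` → a = [7, 3, 8]
`b = a` → b = [7, 3, 8] (same object as a)
`a.append(38)` → a = [7, 3, 8, 38] (same object as b); b = [7, 3, 8, 38] (same object as a)
`print(b)` → prints [7, 3, 8, 38]

Answer: [7, 3, 8, 38]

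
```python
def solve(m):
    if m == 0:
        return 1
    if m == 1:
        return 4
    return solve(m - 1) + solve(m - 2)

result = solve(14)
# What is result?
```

Build up from base cases: solve(0)=1, solve(1)=4, solve(2)=5, solve(3)=9, solve(4)=14, solve(5)=23, solve(6)=37, ..., solve(14)=1741

Answer: 1741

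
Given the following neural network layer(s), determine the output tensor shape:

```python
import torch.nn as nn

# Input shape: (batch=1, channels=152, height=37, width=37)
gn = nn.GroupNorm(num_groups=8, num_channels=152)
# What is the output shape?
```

Input: (1, 152, 37, 37) -> Output: (1, 152, 37, 37)

Answer: (1, 152, 37, 37)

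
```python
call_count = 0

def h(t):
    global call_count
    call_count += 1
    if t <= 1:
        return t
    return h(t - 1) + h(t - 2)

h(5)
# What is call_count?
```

Calls(t) = 1 + Calls(t-1) + Calls(t-2); Calls(0)=Calls(1)=1. For t=5 this gives 15.

Answer: 15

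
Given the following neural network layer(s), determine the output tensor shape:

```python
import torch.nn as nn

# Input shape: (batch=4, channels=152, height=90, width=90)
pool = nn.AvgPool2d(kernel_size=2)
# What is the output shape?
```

Input: (4, 152, 90, 90) -> Output: (4, 152, 45, 45)

Answer: (4, 152, 45, 45)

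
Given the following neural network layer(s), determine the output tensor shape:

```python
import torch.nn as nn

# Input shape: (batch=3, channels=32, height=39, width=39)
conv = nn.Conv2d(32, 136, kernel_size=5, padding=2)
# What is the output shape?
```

Input: (3, 32, 39, 39) -> Output: (3, 136, 39, 39)

Answer: (3, 136, 39, 39)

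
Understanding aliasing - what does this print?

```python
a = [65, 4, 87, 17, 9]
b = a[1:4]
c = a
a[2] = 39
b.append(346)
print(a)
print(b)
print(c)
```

Key concept: slice vs alias.
Step by step:
`a = [65, 4, 87, 17, 9]` → a = [65, 4, 87, 17, 9]
`b = a[1:4]` → b = [4, 87, 17]
`c = a` → c = [65, 4, 87, 17, 9] (same object as a)
`a[2] = 39` → a = [65, 4, 39, 17, 9] (same object as c); c = [65, 4, 39, 17, 9] (same object as a)
`b.append(346)` → b = [4, 87, 17, 346]
`print(a)` → prints [65, 4, 39, 17, 9]
`print(b)` → prints [4, 87, 17, 346]
`print(c)` → prints [65, 4, 39, 17, 9]

Answer:
[65, 4, 39, 17, 9]
[4, 87, 17, 346]
[65, 4, 39, 17, 9]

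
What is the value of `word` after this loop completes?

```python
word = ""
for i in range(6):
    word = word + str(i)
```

Concatenate digits 0 to 5
`word` takes the values: "" → "0" → "01" → "012" → "0123" → "01234" → "012345"

Answer: "012345"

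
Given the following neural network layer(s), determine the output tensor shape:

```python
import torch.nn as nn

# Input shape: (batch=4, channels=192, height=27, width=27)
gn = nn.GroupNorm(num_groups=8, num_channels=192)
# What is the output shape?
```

Input: (4, 192, 27, 27) -> Output: (4, 192, 27, 27)

Answer: (4, 192, 27, 27)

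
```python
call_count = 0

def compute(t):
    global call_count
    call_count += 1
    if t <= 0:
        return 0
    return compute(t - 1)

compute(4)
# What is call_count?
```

Linear recursion stepping by 1: 5 calls from t=4 down to ≤0.

Answer: 5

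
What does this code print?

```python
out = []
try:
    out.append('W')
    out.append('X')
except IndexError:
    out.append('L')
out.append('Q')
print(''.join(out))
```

Execution trace: 'W' (try body) → 'X' (try body, no exception) → 'Q' (after the try/except). Output: WXQ

Answer: WXQ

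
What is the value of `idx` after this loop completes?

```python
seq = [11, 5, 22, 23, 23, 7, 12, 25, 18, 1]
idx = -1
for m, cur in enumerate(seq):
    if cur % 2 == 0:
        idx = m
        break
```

First even number index in [11, 5, 22, 23, 23, 7, 12, 25, 18, 1]
`idx` takes the values: -1 → 2

Answer: 2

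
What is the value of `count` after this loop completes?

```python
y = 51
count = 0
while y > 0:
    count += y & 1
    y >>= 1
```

Count set bits in 51 (binary: 0b110011)
`count` takes the values: 0 → 1 → 2 → 3 → 4

Answer: 4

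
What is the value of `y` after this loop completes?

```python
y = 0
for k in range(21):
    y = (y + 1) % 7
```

Increment mod 7, 21 times = 0
`y` takes the values: 0 → 1 → 2 → 3 → 4 → 5 → 6 → 0 → 1 → 2 → 3 → 4 → 5 → 6 → 0 → 1 → 2 → 3 → 4 → 5 → 6 → 0

Answer: 0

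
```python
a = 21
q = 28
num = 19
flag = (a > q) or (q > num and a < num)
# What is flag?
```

Trace:
`a = 21` → a = 21
`q = 28` → q = 28
`num = 19` → num = 19
`flag = (a > q) or (q > num and a < num)` → flag = False
So flag = False

Answer: False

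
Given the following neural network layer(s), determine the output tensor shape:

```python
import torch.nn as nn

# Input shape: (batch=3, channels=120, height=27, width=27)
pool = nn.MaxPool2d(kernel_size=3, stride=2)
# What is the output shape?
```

Input: (3, 120, 27, 27) -> Output: (3, 120, 13, 13)

Answer: (3, 120, 13, 13)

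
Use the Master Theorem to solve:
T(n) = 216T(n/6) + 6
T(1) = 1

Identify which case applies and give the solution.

a=216, b=6, f(n)=6. log_6(216) = 3. Since c=0 < 3, Case 1 applies: T(n) = Θ(n^log_b(a)) = O(n^3).

Answer: O(n^3) - Case 1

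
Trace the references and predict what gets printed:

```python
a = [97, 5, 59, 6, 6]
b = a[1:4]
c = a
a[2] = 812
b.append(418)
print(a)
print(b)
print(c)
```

Key concept: slice vs alias.
Step by step:
`a = [97, 5, 59, 6, 6]` → a = [97, 5, 59, 6, 6]
`b = a[1:4]` → b = [5, 59, 6]
`c = a` → c = [97, 5, 59, 6, 6] (same object as a)
`a[2] = 812` → a = [97, 5, 812, 6, 6] (same object as c); c = [97, 5, 812, 6, 6] (same object as a)
`b.append(418)` → b = [5, 59, 6, 418]
`print(a)` → prints [97, 5, 812, 6, 6]
`print(b)` → prints [5, 59, 6, 418]
`print(c)` → prints [97, 5, 812, 6, 6]

Answer:
[97, 5, 812, 6, 6]
[5, 59, 6, 418]
[97, 5, 812, 6, 6]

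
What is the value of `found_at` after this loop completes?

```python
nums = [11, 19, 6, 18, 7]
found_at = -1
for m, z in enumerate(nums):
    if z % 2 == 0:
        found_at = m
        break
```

First even number index in [11, 19, 6, 18, 7]
`found_at` takes the values: -1 → 2

Answer: 2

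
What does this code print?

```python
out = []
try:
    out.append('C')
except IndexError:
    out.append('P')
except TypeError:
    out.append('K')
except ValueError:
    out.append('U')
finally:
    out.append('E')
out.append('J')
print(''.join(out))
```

Execution trace: 'C' (try body, no exception) → 'E' (finally) → 'J' (after the try/except). Output: CEJ

Answer: CEJ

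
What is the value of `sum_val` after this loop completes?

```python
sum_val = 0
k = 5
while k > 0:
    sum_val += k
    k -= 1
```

Sum 5 down to 1
`sum_val` takes the values: 0 → 5 → 9 → 12 → 14 → 15

Answer: 15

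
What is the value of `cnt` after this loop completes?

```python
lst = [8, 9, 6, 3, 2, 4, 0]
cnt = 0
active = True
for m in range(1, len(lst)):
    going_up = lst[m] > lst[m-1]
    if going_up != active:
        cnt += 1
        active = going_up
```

Count direction changes in [8, 9, 6, 3, 2, 4, 0]
`cnt` takes the values: 0 → 1 → 2 → 3

Answer: 3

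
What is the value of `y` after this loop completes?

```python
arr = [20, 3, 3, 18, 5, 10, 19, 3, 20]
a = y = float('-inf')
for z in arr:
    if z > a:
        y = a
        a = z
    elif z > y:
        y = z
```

Second largest (with repeats) in [20, 3, 3, 18, 5, 10, 19, 3, 20]
`y` takes the values: -inf → 3 → 18 → 19 → 20

Answer: 20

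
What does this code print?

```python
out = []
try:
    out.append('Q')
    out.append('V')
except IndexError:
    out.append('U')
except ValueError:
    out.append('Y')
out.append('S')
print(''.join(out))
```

Execution trace: 'Q' (try body) → 'V' (try body, no exception) → 'S' (after the try/except). Output: QVS

Answer: QVS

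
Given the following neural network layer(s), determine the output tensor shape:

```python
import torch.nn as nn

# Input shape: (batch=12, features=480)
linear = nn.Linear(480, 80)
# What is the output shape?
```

Input: (12, 480) -> Output: (12, 80)

Answer: (12, 80)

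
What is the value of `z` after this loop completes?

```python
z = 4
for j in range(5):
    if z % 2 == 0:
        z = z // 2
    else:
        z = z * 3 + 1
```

Collatz-style transformation from 4
`z` takes the values: 4 → 2 → 1 → 4 → 2 → 1

Answer: 1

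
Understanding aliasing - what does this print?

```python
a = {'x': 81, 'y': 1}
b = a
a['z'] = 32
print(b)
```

Key concept: dict aliasing.
Step by step:
`a = {'x': 81, 'y': 1}` → a = {'x': 81, 'y': 1}
`b = a` → b = {'x': 81, 'y': 1} (same object as a)
`a['z'] = 32` → a = {'x': 81, 'y': 1, 'z': 32} (same object as b); b = {'x': 81, 'y': 1, 'z': 32} (same object as a)
`print(b)` → prints {'x': 81, 'y': 1, 'z': 32}

Answer: {'x': 81, 'y': 1, 'z': 32}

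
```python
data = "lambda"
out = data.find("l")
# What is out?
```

Trace:
`data = "lambda"` → data = 'lambda'
`out = data.find("l")` → out = 0
So out = 0

Answer: 0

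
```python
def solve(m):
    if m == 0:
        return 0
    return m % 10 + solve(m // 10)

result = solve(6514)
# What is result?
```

Sum of digits of 6514: 4 + 1 + 5 + 6 = 16

Answer: 16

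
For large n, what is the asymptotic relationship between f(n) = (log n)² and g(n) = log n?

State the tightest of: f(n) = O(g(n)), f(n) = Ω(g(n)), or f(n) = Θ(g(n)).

(log n)² vs log n: f(n) = Ω(g(n)) but not O(g(n)) — (log n)² grows strictly faster than log n.

Answer: f(n) = Ω(g(n)) but not O(g(n)) — (log n)² grows strictly faster than log n.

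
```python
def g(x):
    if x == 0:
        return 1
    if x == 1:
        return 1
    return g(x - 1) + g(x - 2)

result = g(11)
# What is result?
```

Build up from base cases: g(0)=1, g(1)=1, g(2)=2, g(3)=3, g(4)=5, g(5)=8, g(6)=13, ..., g(11)=144

Answer: 144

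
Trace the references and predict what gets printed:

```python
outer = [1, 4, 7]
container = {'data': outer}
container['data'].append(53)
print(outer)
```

Key concept: dict holds reference to list.
Step by step:
`outer = [1, 4, 7]` → outer = [1, 4, 7]
`container = {'data': outer}` → container = {'data': [1, 4, 7]}
`container['data'].append(53)` → outer = [1, 4, 7, 53]; container = {'data': [1, 4, 7, 53]}
`print(outer)` → prints [1, 4, 7, 53]

Answer: [1, 4, 7, 53]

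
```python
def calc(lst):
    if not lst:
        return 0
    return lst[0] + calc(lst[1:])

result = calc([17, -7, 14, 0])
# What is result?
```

17 + (-7) + 14 + 0 + 0 = 24

Answer: 24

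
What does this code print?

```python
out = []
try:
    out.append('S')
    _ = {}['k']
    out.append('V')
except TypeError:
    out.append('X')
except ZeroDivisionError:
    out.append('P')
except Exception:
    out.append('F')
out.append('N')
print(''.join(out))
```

Execution trace: 'S' (try body) → 'F' (except Exception) → 'N' (after the try/except). Output: SFN

Answer: SFN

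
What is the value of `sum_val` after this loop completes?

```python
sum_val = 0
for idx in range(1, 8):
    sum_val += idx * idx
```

Sum of squares 1² to 7² = 140
`sum_val` takes the values: 0 → 1 → 5 → 14 → 30 → 55 → 91 → 140

Answer: 140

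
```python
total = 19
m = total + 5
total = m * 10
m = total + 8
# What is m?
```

Trace:
`total = 19` → total = 19
`m = total + 5` → m = 24
`total = m * 10` → total = 240
`m = total + 8` → m = 248
So m = 248

Answer: 248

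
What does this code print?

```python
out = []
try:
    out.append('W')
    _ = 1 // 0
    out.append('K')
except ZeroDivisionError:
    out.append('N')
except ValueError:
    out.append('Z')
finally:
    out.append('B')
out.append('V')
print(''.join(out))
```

Execution trace: 'W' (try body) → 'N' (except ZeroDivisionError) → 'B' (finally) → 'V' (after the try/except). Output: WNBV

Answer: WNBV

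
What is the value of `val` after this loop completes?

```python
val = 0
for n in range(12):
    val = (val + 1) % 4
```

Increment mod 4, 12 times = 0
`val` takes the values: 0 → 1 → 2 → 3 → 0 → 1 → 2 → 3 → 0 → 1 → 2 → 3 → 0

Answer: 0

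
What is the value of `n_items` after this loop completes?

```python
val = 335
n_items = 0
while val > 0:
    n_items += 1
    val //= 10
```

Count digits by repeated division by 10
`n_items` takes the values: 0 → 1 → 2 → 3

Answer: 3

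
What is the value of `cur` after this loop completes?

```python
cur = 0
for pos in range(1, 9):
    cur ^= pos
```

XOR of 1 to 8
`cur` takes the values: 0 → 1 → 3 → 0 → 4 → 1 → 7 → 0 → 8

Answer: 8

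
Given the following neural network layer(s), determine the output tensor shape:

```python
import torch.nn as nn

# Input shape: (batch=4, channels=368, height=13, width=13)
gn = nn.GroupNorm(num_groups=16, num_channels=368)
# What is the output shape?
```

Input: (4, 368, 13, 13) -> Output: (4, 368, 13, 13)

Answer: (4, 368, 13, 13)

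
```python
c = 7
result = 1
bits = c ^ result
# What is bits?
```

Trace:
`c = 7` → c = 7
`result = 1` → result = 1
`bits = c ^ result` → bits = 6
So bits = 6

Answer: 6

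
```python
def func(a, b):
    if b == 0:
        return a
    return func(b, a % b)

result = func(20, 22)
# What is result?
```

func(20, 22) -> func(22, 20) -> func(20, 2) -> func(2, 0) -> 2

Answer: 2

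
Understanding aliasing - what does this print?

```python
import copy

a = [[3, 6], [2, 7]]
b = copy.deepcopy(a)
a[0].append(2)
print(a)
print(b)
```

Key concept: deep copy is fully independent.
Step by step:
`a = [[3, 6], [2, 7]]` → a = [[3, 6], [2, 7]]
`b = copy.deepcopy(a)` → b = [[3, 6], [2, 7]]
`a[0].append(2)` → a = [[3, 6, 2], [2, 7]]
`print(a)` → prints [[3, 6, 2], [2, 7]]
`print(b)` → prints [[3, 6], [2, 7]]

Answer:
[[3, 6, 2], [2, 7]]
[[3, 6], [2, 7]]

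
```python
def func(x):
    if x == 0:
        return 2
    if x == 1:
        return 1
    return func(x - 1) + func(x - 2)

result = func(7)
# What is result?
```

Build up from base cases: func(0)=2, func(1)=1, func(2)=3, func(3)=4, func(4)=7, func(5)=11, func(6)=18, ..., func(7)=29

Answer: 29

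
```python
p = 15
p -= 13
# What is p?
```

Trace:
`p = 15` → p = 15
`p -= 13` → p = 2
So p = 2

Answer: 2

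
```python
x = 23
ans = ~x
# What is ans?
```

Trace:
`x = 23` → x = 23
`ans = ~x` → ans = -24
So ans = -24

Answer: -24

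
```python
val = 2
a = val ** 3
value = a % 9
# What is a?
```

Trace:
`val = 2` → val = 2
`a = val ** 3` → a = 8
`value = a % 9` → value = 8
So a = 8

Answer: 8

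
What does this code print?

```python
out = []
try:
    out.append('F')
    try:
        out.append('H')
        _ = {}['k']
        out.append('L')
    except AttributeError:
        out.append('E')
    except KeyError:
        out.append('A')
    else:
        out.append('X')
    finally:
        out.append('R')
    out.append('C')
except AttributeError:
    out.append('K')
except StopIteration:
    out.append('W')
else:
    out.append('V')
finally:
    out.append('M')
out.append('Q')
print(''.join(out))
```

Execution trace: 'F' (try body) → 'H' (inner try body) → 'A' (inner except KeyError) → 'R' (inner finally) → 'C' (try body, no exception) → 'V' (else) → 'M' (finally) → 'Q' (after the try/except). Output: FHARCVMQ

Answer: FHARCVMQ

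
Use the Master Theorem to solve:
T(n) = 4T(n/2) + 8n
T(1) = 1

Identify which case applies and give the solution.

a=4, b=2, f(n)=8n. log_2(4) = 2. Since c=1 < 2, Case 1 applies: T(n) = Θ(n^log_b(a)) = O(n^2).

Answer: O(n^2) - Case 1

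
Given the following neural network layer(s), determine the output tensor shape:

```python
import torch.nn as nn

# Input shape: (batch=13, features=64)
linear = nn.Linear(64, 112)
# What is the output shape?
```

Input: (13, 64) -> Output: (13, 112)

Answer: (13, 112)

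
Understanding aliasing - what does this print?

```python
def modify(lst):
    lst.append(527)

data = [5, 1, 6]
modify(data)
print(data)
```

Key concept: function modifies passed list.
Step by step:
`data = [5, 1, 6]` → data = [5, 1, 6]
`modify(data)` → data = [5, 1, 6, 527]
`print(data)` → prints [5, 1, 6, 527]

Answer: [5, 1, 6, 527]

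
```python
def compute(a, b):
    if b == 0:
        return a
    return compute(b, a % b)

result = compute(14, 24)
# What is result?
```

compute(14, 24) -> compute(24, 14) -> compute(14, 10) -> compute(10, 4) -> compute(4, 2) -> compute(2, 0) -> 2

Answer: 2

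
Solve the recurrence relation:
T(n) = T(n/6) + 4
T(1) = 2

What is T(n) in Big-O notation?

Each step divides n by 6 and adds 4. After log_6(n) steps we reach T(1)=2. So T(n) = 4·log_6(n) + 2 = O(log n).

Answer: O(log n)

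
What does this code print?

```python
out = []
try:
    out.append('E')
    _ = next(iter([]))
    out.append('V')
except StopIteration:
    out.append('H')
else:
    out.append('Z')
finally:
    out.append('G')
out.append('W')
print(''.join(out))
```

Execution trace: 'E' (try body) → 'H' (except StopIteration) → 'G' (finally) → 'W' (after the try/except). Output: EHGW

Answer: EHGW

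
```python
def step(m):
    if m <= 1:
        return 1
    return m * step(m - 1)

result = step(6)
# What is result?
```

step(6) = 6 * 5 * 4 * 3 * 2 * 1 = 720

Answer: 720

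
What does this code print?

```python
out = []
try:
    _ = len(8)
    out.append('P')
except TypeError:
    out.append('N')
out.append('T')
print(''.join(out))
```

Execution trace: 'N' (except TypeError) → 'T' (after the try/except). Output: NT

Answer: NT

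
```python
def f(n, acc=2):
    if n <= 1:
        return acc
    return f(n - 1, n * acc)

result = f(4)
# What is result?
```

Accumulator trace (n, acc): (4, 2) -> (3, 8) -> (2, 24) -> (1, 48) -> return 48

Answer: 48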